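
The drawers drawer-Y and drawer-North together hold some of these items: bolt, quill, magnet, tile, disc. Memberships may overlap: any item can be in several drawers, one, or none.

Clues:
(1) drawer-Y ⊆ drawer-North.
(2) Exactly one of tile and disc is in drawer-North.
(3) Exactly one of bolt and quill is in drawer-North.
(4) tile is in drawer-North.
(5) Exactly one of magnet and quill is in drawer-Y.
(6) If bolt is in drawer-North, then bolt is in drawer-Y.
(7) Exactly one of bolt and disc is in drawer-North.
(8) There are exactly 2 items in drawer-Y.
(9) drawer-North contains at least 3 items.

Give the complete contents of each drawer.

drawer-Y = {bolt, magnet}; drawer-North = {bolt, magnet, tile}

From (4): tile ∈ drawer-North.
(2) (exactly one): disc ∉ drawer-North.
(7) (exactly one): bolt ∈ drawer-North.
(1) contrapositive: disc ∉ drawer-Y.
(3) (exactly one): quill ∉ drawer-North.
(6): bolt ∈ drawer-Y.
(9): only 3 candidates remain for drawer-North, so all are in.
(1) contrapositive: quill ∉ drawer-Y.
(5) (exactly one): magnet ∈ drawer-Y.
(8): drawer-Y already has 2, so the rest are out.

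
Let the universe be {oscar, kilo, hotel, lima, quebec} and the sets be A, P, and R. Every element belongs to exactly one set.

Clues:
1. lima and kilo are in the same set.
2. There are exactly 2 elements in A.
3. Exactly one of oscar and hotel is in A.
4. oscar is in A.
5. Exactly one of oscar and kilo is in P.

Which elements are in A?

From (4): oscar ∈ A.
(3) (exactly one): hotel ∉ A.
(5) (exactly one): kilo ∈ P.
(1): lima matches kilo: lima ∉ A.
(1): lima matches kilo: lima ∈ P.
(2): only 2 candidates remain for A, so all are in.

A = {oscar, quebec}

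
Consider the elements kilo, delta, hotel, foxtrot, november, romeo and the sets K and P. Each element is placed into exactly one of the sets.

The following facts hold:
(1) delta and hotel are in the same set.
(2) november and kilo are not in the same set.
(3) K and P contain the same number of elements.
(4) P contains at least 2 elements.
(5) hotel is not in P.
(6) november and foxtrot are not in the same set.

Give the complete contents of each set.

K = {delta, hotel, november}; P = {foxtrot, kilo, romeo}

From (5): hotel ∉ P.
(1): delta matches hotel: delta ∉ P.
Only one set left: delta ∈ K.
Only one set left: hotel ∈ K.
Suppose kilo ∈ K: no assignment then satisfies all the clues, so kilo ∉ K.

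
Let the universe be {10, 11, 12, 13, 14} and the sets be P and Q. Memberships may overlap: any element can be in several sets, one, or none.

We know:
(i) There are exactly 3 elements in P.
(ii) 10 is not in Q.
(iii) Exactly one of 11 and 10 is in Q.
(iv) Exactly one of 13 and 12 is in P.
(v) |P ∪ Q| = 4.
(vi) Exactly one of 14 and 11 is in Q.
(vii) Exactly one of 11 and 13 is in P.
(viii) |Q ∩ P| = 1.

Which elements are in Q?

Q = {11, 13}

From (ii): 10 ∉ Q.
(iii) (exactly one): 11 ∈ Q.
(vi) (exactly one): 14 ∉ Q.
Suppose 12 ∈ Q: no assignment then satisfies all the clues, so 12 ∉ Q.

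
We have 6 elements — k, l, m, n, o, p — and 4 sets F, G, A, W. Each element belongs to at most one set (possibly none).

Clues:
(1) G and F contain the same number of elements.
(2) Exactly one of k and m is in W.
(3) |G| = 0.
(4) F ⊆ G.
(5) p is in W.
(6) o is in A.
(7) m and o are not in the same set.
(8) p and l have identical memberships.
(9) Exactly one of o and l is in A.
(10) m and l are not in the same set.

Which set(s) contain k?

k: W

From (5): p ∈ W.
From (6): o ∈ A.
(3): G already has 0, so the rest are out.
(4) contrapositive: k ∉ F.
(4) contrapositive: l ∉ F.
(4) contrapositive: m ∉ F.
(4) contrapositive: n ∉ F.
(7): m ∉ A.
(8): l matches p: l ∉ A.
(8): l matches p: l ∈ W.
(10): m ∉ W.
(2) (exactly one): k ∈ W.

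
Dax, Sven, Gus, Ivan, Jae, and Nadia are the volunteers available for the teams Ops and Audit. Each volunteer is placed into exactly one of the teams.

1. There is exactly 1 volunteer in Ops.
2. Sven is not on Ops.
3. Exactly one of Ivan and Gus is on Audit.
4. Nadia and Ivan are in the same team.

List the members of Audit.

Audit = {Dax, Ivan, Jae, Nadia, Sven}

From (2): Sven ∉ Ops.
Only one team left: Sven ∈ Audit.
Suppose Dax ∉ Audit: no assignment then satisfies all the clues, so Dax ∈ Audit.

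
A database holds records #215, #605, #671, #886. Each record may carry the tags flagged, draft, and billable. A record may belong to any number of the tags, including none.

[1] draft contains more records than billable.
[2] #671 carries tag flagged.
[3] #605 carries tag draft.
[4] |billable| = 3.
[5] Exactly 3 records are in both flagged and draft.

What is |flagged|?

3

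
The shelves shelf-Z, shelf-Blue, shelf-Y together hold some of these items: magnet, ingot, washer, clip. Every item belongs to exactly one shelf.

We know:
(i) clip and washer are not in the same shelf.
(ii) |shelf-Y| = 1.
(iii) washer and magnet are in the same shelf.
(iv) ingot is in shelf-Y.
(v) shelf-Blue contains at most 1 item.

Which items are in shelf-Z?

shelf-Z = {magnet, washer}

From (iv): ingot ∈ shelf-Y.
(ii): shelf-Y already has 1, so the rest are out.
Suppose magnet ∉ shelf-Z: no assignment then satisfies all the clues, so magnet ∈ shelf-Z.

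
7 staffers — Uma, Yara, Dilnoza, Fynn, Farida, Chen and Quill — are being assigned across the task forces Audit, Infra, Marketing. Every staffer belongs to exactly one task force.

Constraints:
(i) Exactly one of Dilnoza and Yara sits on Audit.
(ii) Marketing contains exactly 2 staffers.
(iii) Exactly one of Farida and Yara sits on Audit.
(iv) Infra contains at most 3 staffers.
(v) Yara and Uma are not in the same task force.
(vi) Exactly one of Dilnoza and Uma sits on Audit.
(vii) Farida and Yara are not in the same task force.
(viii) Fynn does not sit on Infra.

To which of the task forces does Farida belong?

From (viii): Fynn ∉ Infra.
Suppose Farida ∉ Audit: no assignment then satisfies all the clues, so Farida ∈ Audit.

Farida: Audit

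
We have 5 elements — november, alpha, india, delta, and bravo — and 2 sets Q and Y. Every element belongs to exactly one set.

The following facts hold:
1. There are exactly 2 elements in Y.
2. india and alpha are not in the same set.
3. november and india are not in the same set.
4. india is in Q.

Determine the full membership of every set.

From (4): india ∈ Q.
(2): alpha ∉ Q.
(3): november ∉ Q.
Only one set left: november ∈ Y.
Only one set left: alpha ∈ Y.
(1): Y already has 2, so the rest are out.
Only one set left: delta ∈ Q.
Only one set left: bravo ∈ Q.

Q = {bravo, delta, india}; Y = {alpha, november}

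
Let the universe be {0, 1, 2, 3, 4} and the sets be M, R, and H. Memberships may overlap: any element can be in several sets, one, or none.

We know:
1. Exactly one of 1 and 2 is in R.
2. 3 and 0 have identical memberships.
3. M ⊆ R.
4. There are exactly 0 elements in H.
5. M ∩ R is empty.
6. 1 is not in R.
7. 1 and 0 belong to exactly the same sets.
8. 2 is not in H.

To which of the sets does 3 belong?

From (6): 1 ∉ R.
From (8): 2 ∉ H.
(1) (exactly one): 2 ∈ R.
(3) contrapositive: 1 ∉ M.
(4): H already has 0, so the rest are out.
(5) (disjoint): 2 ∉ M.
(7): 0 matches 1: 0 ∉ M.
(7): 0 matches 1: 0 ∉ R.
(2): 3 matches 0: 3 ∉ M.
(2): 3 matches 0: 3 ∉ R.

3: none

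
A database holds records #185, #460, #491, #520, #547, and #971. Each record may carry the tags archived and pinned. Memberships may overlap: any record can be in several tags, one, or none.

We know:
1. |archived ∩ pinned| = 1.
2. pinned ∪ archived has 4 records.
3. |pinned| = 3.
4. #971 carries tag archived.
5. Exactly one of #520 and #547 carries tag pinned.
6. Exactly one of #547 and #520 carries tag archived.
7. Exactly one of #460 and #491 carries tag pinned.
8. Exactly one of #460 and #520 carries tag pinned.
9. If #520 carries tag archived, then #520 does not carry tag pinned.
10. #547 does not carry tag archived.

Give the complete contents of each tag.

archived = {#520, #971}; pinned = {#460, #547, #971}

From (4): #971 ∈ archived.
From (10): #547 ∉ archived.
(6) (exactly one): #520 ∈ archived.
(9): #520 ∉ pinned.
(5) (exactly one): #547 ∈ pinned.
(8) (exactly one): #460 ∈ pinned.
(7) (exactly one): #491 ∉ pinned.
Suppose #185 ∈ archived: no assignment then satisfies all the clues, so #185 ∉ archived.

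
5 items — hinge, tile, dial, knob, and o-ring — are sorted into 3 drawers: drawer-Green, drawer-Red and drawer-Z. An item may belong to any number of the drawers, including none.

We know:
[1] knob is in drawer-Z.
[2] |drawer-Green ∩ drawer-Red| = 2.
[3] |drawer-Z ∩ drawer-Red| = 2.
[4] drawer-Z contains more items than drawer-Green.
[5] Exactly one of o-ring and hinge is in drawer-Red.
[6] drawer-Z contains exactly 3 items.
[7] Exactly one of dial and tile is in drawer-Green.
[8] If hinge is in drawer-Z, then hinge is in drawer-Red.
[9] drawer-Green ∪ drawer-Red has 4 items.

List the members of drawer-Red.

drawer-Red = {dial, hinge, knob, tile}

From (1): knob ∈ drawer-Z.
Suppose hinge ∉ drawer-Red: no assignment then satisfies all the clues, so hinge ∈ drawer-Red.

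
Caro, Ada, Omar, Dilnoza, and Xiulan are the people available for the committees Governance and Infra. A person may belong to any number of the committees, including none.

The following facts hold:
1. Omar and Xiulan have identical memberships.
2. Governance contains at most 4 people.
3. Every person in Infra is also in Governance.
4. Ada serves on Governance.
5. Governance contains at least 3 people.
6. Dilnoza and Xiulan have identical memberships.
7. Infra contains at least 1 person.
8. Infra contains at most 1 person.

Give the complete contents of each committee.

Governance = {Ada, Dilnoza, Omar, Xiulan}; Infra = {Ada}

From (4): Ada ∈ Governance.
Suppose Caro ∈ Governance: no assignment then satisfies all the clues, so Caro ∉ Governance.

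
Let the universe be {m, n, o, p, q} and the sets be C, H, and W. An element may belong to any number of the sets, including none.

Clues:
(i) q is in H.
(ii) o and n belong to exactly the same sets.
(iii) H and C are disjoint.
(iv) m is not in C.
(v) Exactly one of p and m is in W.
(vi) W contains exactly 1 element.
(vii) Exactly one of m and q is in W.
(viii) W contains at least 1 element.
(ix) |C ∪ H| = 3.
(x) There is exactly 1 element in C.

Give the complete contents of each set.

C = {p}; H = {m, q}; W = {m}

From (i): q ∈ H.
From (iv): m ∉ C.
(iii) (disjoint): q ∉ C.
Suppose m ∉ H: no assignment then satisfies all the clues, so m ∈ H.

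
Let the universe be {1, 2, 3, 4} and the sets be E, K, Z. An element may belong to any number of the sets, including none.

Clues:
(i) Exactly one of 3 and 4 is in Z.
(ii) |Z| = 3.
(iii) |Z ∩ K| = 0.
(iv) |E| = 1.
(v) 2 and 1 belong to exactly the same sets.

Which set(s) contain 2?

2: Z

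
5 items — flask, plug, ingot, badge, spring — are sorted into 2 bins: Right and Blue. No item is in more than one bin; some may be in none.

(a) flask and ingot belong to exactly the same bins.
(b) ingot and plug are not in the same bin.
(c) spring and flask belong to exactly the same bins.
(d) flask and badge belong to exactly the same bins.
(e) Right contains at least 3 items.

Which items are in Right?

Right = {badge, flask, ingot, spring}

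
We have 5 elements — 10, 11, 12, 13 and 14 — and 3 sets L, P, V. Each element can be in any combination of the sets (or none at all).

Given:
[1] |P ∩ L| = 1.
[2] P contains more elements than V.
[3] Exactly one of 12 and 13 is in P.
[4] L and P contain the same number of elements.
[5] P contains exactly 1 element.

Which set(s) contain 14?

14: none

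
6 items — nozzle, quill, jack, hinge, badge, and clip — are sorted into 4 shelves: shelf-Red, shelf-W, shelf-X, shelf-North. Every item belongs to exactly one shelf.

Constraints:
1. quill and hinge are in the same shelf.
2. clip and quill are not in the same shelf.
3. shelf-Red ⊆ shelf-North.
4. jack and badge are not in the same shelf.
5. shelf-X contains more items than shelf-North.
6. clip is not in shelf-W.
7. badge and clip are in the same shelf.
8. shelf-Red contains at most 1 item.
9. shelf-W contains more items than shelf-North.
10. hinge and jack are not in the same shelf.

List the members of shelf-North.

shelf-North = {jack}

From (6): clip ∉ shelf-W.
(7): badge matches clip: badge ∉ shelf-W.
Suppose nozzle ∈ shelf-North: no assignment then satisfies all the clues, so nozzle ∉ shelf-North.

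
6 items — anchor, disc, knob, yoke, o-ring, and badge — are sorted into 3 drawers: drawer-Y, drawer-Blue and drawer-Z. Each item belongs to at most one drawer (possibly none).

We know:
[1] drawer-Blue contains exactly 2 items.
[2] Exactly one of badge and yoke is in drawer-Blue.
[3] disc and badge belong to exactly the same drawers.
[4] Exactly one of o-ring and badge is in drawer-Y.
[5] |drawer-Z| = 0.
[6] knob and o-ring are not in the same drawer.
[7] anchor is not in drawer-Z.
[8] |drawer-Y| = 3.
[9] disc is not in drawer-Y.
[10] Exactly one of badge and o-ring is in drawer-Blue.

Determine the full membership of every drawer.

drawer-Y = {anchor, o-ring, yoke}; drawer-Blue = {badge, disc}; drawer-Z = {}

From (7): anchor ∉ drawer-Z.
From (9): disc ∉ drawer-Y.
(3): badge matches disc: badge ∉ drawer-Y.
(4) (exactly one): o-ring ∈ drawer-Y.
(5): drawer-Z already has 0, so the rest are out.
(6): knob ∉ drawer-Y.
(8): only 3 candidates remain for drawer-Y, so all are in.
(10) (exactly one): badge ∈ drawer-Blue.
(3): disc matches badge: disc ∈ drawer-Blue.
(1): drawer-Blue already has 2, so the rest are out.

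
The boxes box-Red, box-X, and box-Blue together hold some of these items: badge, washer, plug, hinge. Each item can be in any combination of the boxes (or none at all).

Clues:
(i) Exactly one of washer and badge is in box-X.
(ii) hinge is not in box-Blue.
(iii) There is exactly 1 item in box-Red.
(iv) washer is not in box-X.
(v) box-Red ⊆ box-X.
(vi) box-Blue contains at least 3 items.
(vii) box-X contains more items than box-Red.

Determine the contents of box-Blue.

box-Blue = {badge, plug, washer}

From (ii): hinge ∉ box-Blue.
From (iv): washer ∉ box-X.
(i) (exactly one): badge ∈ box-X.
(v) contrapositive: washer ∉ box-Red.
(vi): only 3 candidates remain for box-Blue, so all are in.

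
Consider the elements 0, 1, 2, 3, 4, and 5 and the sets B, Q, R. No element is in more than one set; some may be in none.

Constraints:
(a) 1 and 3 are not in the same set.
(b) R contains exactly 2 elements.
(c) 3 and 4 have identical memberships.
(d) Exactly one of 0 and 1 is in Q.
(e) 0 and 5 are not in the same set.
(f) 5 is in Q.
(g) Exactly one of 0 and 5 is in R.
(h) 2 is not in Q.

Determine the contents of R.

R = {0, 2}

From (f): 5 ∈ Q.
From (h): 2 ∉ Q.
(e): 0 ∉ Q.
(g) (exactly one): 0 ∈ R.
(d) (exactly one): 1 ∈ Q.
(a): 3 ∉ Q.
(c): 4 matches 3: 4 ∉ Q.
Suppose 2 ∉ R: no assignment then satisfies all the clues, so 2 ∈ R.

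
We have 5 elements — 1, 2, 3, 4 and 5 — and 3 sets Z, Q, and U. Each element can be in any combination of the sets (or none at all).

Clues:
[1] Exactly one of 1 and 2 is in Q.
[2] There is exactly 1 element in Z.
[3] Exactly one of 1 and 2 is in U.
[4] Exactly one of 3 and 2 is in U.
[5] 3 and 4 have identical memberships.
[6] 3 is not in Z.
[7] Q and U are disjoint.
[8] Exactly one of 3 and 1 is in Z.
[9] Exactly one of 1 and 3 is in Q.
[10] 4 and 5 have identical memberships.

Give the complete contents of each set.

Z = {1}; Q = {1}; U = {2}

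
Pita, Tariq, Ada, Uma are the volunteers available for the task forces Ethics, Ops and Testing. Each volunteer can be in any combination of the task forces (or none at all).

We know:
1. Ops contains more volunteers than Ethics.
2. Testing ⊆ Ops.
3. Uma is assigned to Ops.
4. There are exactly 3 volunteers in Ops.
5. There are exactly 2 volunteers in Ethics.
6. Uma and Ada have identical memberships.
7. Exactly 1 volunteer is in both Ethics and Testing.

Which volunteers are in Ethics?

Ethics = {Pita, Tariq}

From (3): Uma ∈ Ops.
(6): Ada matches Uma: Ada ∈ Ops.
Suppose Pita ∉ Ethics: no assignment then satisfies all the clues, so Pita ∈ Ethics.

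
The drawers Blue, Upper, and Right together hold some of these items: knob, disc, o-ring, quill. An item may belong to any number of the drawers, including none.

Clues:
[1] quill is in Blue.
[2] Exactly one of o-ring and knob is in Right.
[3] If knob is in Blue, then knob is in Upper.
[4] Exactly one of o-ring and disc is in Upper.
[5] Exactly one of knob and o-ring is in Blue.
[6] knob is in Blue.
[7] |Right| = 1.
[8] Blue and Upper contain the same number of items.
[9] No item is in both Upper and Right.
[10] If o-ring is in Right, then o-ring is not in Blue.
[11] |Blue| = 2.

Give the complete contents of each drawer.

Blue = {knob, quill}; Upper = {disc, knob}; Right = {o-ring}

From (1): quill ∈ Blue.
From (6): knob ∈ Blue.
(3): knob ∈ Upper.
(5) (exactly one): o-ring ∉ Blue.
(9) (disjoint): knob ∉ Right.
(11): Blue already has 2, so the rest are out.
(2) (exactly one): o-ring ∈ Right.
(7): Right already has 1, so the rest are out.
(9) (disjoint): o-ring ∉ Upper.
(4) (exactly one): disc ∈ Upper.
Suppose quill ∈ Upper: no assignment then satisfies all the clues, so quill ∉ Upper.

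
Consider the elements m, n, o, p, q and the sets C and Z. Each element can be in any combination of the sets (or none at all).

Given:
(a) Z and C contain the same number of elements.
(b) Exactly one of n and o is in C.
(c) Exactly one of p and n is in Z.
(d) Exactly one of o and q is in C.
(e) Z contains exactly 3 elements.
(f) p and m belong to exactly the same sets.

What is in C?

C = {m, o, p}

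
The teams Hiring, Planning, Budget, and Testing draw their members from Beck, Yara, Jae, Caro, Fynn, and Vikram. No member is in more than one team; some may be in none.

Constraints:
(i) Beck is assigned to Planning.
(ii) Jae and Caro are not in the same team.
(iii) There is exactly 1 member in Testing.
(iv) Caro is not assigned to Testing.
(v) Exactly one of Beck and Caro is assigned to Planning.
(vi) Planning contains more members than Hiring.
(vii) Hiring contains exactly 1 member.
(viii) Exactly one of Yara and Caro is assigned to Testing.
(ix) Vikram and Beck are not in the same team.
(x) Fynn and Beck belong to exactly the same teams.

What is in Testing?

Testing = {Yara}

From (i): Beck ∈ Planning.
From (iv): Caro ∉ Testing.
(v) (exactly one): Caro ∉ Planning.
(viii) (exactly one): Yara ∈ Testing.
(ix): Vikram ∉ Planning.
(x): Fynn matches Beck: Fynn ∉ Hiring.
(x): Fynn matches Beck: Fynn ∈ Planning.
(iii): Testing already has 1, so the rest are out.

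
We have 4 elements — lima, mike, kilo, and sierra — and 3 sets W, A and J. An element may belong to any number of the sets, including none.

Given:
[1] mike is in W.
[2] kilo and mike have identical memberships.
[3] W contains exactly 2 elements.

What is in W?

From (1): mike ∈ W.
(2): kilo matches mike: kilo ∈ W.
(3): W already has 2, so the rest are out.

W = {kilo, mike}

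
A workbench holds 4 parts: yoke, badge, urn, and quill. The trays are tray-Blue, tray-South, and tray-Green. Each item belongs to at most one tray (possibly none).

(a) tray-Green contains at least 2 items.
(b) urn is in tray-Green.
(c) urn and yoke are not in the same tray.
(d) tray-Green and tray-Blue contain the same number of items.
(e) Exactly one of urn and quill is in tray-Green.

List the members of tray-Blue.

tray-Blue = {quill, yoke}

From (b): urn ∈ tray-Green.
(c): yoke ∉ tray-Green.
(e) (exactly one): quill ∉ tray-Green.
(a): only 2 candidates remain for tray-Green, so all are in.
Suppose yoke ∉ tray-Blue: no assignment then satisfies all the clues, so yoke ∈ tray-Blue.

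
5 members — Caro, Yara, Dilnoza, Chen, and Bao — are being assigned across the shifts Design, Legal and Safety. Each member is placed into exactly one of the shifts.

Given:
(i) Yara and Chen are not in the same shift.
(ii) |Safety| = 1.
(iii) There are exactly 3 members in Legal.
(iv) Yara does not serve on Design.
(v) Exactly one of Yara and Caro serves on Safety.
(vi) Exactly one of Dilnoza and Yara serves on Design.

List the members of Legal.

Legal = {Bao, Caro, Chen}

From (iv): Yara ∉ Design.
(vi) (exactly one): Dilnoza ∈ Design.
Suppose Caro ∉ Legal: no assignment then satisfies all the clues, so Caro ∈ Legal.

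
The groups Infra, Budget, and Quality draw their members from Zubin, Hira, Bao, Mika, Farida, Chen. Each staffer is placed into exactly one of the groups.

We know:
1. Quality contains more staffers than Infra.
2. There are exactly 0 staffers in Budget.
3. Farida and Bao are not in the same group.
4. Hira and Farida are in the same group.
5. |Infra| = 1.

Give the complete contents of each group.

Infra = {Bao}; Budget = {}; Quality = {Chen, Farida, Hira, Mika, Zubin}

(2): Budget already has 0, so the rest are out.
Suppose Zubin ∈ Infra: no assignment then satisfies all the clues, so Zubin ∉ Infra.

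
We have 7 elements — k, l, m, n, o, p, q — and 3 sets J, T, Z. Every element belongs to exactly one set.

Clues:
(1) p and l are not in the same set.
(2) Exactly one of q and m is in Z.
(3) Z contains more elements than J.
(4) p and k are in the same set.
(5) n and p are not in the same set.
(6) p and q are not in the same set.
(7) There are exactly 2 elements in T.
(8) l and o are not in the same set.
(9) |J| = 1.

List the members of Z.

Z = {k, m, o, p}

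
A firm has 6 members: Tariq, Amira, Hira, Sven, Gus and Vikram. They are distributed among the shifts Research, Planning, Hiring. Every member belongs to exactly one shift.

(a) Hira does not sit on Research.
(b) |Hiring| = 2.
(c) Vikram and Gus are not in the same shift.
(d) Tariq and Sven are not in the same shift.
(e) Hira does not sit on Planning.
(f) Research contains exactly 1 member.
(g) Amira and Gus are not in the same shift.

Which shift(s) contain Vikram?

Vikram: Planning

From (a): Hira ∉ Research.
From (e): Hira ∉ Planning.
Only one shift left: Hira ∈ Hiring.
Suppose Vikram ∈ Research: no assignment then satisfies all the clues, so Vikram ∉ Research.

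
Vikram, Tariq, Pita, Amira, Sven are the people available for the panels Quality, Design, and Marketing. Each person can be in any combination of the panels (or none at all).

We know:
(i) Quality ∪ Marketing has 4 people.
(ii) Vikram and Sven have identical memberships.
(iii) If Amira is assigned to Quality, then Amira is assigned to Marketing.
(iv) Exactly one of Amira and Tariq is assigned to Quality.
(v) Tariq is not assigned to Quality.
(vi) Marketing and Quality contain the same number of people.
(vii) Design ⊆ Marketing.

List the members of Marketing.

Marketing = {Amira, Pita, Sven, Vikram}

From (v): Tariq ∉ Quality.
(iv) (exactly one): Amira ∈ Quality.
(iii): Amira ∈ Marketing.
Suppose Vikram ∉ Marketing: no assignment then satisfies all the clues, so Vikram ∈ Marketing.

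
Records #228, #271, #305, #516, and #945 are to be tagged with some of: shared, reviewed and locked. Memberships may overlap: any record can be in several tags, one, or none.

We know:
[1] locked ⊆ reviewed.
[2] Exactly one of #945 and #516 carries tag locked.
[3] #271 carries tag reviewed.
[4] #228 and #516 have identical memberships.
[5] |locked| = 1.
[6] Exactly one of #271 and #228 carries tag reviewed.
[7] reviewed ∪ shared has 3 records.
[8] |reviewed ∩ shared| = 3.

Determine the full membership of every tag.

From (3): #271 ∈ reviewed.
(6) (exactly one): #228 ∉ reviewed.
(1) contrapositive: #228 ∉ locked.
(4): #516 matches #228: #516 ∉ reviewed.
(4): #516 matches #228: #516 ∉ locked.
(2) (exactly one): #945 ∈ locked.
(5): locked already has 1, so the rest are out.
(1) with #945 ∈ locked: #945 ∈ reviewed.
Suppose #228 ∈ shared: no assignment then satisfies all the clues, so #228 ∉ shared.

shared = {#271, #305, #945}; reviewed = {#271, #305, #945}; locked = {#945}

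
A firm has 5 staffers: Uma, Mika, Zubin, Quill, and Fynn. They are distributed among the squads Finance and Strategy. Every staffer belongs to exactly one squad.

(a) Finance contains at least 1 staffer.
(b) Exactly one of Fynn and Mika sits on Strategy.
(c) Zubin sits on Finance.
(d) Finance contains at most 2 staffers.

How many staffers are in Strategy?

3

From (c): Zubin ∈ Finance.
Suppose Uma ∈ Finance: no assignment then satisfies all the clues, so Uma ∉ Finance.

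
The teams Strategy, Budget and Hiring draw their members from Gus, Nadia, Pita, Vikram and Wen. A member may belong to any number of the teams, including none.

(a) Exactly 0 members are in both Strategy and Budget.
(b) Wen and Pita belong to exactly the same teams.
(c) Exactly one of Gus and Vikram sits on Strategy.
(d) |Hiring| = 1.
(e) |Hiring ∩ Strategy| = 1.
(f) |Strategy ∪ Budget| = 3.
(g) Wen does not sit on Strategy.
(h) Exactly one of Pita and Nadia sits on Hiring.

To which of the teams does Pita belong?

Pita: none

From (g): Wen ∉ Strategy.
(b): Pita matches Wen: Pita ∉ Strategy.
Suppose Pita ∈ Budget: no assignment then satisfies all the clues, so Pita ∉ Budget.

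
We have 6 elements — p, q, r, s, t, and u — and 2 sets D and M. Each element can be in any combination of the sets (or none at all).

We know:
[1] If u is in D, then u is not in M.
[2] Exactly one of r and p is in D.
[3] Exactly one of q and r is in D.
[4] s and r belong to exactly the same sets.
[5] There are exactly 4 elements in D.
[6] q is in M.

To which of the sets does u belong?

u: D

From (6): q ∈ M.
Suppose u ∉ D: no assignment then satisfies all the clues, so u ∈ D.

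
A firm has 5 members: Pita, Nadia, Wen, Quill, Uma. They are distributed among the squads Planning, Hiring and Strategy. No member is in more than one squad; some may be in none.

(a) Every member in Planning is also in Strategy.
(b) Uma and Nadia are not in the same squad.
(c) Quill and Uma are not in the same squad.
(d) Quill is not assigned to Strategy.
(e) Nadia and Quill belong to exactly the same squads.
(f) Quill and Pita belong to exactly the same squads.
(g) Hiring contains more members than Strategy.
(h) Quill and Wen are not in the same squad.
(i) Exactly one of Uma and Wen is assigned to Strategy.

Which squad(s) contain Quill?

Quill: Hiring

From (d): Quill ∉ Strategy.
(a) contrapositive: Quill ∉ Planning.
(e): Nadia matches Quill: Nadia ∉ Planning.
(e): Nadia matches Quill: Nadia ∉ Strategy.
(f): Pita matches Quill: Pita ∉ Planning.
(f): Pita matches Quill: Pita ∉ Strategy.
Suppose Quill ∉ Hiring: no assignment then satisfies all the clues, so Quill ∈ Hiring.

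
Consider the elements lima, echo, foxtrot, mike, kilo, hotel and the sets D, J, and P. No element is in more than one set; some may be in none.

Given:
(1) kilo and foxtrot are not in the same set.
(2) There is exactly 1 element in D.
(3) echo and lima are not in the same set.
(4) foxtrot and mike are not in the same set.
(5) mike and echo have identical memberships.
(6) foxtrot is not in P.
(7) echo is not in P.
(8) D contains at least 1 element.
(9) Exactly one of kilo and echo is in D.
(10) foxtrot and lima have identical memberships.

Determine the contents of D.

D = {kilo}

From (6): foxtrot ∉ P.
From (7): echo ∉ P.
(5): mike matches echo: mike ∉ P.
(10): lima matches foxtrot: lima ∉ P.
Suppose lima ∈ D: no assignment then satisfies all the clues, so lima ∉ D.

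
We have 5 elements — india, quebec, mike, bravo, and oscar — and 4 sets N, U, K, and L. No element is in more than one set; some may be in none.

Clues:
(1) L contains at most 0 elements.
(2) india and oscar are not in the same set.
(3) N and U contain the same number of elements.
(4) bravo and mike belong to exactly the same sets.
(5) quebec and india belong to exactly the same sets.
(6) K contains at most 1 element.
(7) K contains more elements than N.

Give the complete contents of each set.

N = {}; U = {}; K = {oscar}; L = {}

(1): L already has 0, so the rest are out.
Suppose india ∈ N: no assignment then satisfies all the clues, so india ∉ N.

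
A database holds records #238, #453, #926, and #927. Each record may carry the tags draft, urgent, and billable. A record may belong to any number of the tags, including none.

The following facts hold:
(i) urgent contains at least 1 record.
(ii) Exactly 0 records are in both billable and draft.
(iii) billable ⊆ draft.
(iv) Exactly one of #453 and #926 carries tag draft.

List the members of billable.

billable = {}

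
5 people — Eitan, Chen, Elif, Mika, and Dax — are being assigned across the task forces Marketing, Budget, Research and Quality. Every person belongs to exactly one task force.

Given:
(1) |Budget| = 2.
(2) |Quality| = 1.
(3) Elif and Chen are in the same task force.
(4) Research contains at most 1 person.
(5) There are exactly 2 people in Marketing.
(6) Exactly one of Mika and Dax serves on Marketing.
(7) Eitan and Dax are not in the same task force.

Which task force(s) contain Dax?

Dax: Quality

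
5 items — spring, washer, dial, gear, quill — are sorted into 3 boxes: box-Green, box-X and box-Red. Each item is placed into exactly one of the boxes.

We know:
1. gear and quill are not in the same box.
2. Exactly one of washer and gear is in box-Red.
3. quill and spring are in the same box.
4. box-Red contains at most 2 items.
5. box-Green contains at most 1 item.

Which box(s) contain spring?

spring: box-X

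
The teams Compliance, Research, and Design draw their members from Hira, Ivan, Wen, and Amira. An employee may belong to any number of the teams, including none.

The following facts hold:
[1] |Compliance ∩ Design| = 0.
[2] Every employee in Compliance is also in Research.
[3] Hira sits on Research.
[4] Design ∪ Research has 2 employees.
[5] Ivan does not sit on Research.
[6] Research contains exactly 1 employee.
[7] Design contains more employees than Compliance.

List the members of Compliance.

From (3): Hira ∈ Research.
From (5): Ivan ∉ Research.
(2) contrapositive: Ivan ∉ Compliance.
(6): Research already has 1, so the rest are out.
(2) contrapositive: Wen ∉ Compliance.
(2) contrapositive: Amira ∉ Compliance.
Suppose Hira ∈ Compliance: no assignment then satisfies all the clues, so Hira ∉ Compliance.

Compliance = {}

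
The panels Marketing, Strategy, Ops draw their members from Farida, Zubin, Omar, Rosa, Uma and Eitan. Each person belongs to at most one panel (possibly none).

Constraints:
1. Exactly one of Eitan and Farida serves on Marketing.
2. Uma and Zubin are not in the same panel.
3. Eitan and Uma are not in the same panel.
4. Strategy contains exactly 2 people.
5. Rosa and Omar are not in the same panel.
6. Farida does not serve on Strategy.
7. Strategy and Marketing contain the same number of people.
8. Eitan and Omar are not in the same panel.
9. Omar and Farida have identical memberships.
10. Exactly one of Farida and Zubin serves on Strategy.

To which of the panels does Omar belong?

Omar: Marketing

From (6): Farida ∉ Strategy.
(9): Omar matches Farida: Omar ∉ Strategy.
(10) (exactly one): Zubin ∈ Strategy.
(2): Uma ∉ Strategy.
Suppose Omar ∉ Marketing: no assignment then satisfies all the clues, so Omar ∈ Marketing.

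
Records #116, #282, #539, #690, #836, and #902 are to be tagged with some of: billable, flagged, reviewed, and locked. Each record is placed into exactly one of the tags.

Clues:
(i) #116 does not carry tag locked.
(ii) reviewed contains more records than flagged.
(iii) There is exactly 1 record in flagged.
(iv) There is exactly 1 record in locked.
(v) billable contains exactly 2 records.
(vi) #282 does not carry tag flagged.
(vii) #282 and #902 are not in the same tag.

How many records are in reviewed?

2

From (i): #116 ∉ locked.
From (vi): #282 ∉ flagged.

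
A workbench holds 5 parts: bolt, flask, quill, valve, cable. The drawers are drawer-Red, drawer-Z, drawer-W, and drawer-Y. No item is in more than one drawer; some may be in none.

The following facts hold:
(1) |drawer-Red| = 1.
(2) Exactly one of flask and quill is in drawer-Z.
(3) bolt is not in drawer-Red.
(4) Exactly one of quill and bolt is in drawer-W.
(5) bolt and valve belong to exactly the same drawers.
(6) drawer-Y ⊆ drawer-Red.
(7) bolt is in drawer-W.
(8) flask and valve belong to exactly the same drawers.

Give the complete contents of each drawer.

From (3): bolt ∉ drawer-Red.
From (7): bolt ∈ drawer-W.
(4) (exactly one): quill ∉ drawer-W.
(5): valve matches bolt: valve ∉ drawer-Red.
(5): valve matches bolt: valve ∉ drawer-Z.
(5): valve matches bolt: valve ∈ drawer-W.
(8): flask matches valve: flask ∉ drawer-Red.
(8): flask matches valve: flask ∉ drawer-Z.
(8): flask matches valve: flask ∈ drawer-W.
(2) (exactly one): quill ∈ drawer-Z.
(1): only 1 candidates remain for drawer-Red, so all are in.

drawer-Red = {cable}; drawer-Z = {quill}; drawer-W = {bolt, flask, valve}; drawer-Y = {}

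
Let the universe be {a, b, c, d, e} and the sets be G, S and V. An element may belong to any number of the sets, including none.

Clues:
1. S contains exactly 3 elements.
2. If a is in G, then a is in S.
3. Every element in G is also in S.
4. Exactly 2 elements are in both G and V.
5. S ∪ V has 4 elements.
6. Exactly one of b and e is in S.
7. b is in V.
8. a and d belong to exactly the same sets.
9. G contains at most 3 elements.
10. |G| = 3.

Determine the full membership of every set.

G = {a, d, e}; S = {a, d, e}; V = {a, b, d}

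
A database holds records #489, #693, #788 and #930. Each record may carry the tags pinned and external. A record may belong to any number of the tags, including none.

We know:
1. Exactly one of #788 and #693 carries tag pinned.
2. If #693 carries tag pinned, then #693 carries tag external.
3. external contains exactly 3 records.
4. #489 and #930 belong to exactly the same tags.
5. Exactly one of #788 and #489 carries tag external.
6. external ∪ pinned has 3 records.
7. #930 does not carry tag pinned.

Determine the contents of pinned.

pinned = {#693}

From (7): #930 ∉ pinned.
(4): #489 matches #930: #489 ∉ pinned.
Suppose #693 ∉ pinned: no assignment then satisfies all the clues, so #693 ∈ pinned.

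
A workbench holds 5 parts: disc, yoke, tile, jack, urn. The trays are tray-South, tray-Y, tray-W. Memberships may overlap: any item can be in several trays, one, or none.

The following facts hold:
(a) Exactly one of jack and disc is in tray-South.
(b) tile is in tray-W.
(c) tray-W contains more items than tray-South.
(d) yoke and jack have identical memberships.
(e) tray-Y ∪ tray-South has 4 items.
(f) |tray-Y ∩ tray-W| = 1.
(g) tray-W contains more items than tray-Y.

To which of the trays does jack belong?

jack: tray-South, tray-W

From (b): tile ∈ tray-W.
Suppose jack ∉ tray-South: no assignment then satisfies all the clues, so jack ∈ tray-South.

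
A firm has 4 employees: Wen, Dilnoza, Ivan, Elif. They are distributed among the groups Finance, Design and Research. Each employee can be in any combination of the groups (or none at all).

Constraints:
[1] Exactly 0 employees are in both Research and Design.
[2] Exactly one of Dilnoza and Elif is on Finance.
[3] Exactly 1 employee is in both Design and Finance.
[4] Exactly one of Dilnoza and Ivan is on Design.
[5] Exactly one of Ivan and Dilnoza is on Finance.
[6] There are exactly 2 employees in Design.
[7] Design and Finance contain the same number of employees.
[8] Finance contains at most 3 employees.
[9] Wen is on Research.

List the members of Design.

Design = {Dilnoza, Elif}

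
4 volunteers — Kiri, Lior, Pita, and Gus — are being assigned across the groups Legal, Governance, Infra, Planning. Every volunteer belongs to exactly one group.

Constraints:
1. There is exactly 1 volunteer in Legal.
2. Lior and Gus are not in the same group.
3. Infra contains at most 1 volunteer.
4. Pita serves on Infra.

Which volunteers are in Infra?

From (4): Pita ∈ Infra.
(3): Infra already has 1, so the rest are out.

Infra = {Pita}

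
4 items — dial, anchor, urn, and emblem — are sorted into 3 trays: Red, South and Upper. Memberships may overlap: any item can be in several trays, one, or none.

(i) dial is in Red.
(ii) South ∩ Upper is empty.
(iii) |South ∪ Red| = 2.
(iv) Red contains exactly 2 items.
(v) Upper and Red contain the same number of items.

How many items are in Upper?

2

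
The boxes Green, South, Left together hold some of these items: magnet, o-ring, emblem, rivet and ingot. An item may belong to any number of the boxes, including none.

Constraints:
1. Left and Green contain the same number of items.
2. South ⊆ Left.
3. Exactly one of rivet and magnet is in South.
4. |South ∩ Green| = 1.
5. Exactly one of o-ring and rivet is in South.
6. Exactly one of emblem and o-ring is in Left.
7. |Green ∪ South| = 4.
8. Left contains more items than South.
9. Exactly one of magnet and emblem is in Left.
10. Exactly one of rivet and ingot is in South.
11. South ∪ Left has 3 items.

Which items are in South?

South = {emblem, rivet}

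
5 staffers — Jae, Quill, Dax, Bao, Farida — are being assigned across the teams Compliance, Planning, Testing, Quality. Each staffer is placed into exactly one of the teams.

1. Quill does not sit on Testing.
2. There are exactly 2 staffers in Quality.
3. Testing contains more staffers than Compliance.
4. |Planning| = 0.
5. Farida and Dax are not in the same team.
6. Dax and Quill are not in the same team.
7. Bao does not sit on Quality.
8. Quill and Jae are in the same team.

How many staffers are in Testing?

2

From (1): Quill ∉ Testing.
From (7): Bao ∉ Quality.
(4): Planning already has 0, so the rest are out.
(8): Jae matches Quill: Jae ∉ Testing.
Suppose Jae ∈ Compliance: no assignment then satisfies all the clues, so Jae ∉ Compliance.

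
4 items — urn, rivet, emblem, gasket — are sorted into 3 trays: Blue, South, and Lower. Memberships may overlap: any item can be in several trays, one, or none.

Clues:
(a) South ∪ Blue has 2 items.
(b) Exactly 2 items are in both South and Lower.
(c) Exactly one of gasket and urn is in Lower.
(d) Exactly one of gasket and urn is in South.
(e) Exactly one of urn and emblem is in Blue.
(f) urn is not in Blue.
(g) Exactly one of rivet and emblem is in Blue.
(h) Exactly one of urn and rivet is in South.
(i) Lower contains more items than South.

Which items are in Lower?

Lower = {emblem, rivet, urn}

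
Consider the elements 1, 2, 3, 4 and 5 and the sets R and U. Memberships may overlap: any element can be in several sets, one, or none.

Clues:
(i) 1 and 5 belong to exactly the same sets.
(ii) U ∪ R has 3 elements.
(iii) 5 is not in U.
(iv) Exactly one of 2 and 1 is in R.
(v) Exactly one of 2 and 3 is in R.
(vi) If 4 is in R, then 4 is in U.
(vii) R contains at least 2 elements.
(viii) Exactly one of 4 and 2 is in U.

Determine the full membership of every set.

R = {2, 4}; U = {3, 4}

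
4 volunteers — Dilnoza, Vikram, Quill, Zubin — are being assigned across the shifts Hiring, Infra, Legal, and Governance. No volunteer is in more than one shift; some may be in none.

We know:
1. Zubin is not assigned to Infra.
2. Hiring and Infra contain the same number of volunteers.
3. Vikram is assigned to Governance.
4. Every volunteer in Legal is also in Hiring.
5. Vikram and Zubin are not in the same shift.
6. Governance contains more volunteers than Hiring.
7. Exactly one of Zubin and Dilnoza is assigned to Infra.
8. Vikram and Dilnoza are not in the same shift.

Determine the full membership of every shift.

Hiring = {Zubin}; Infra = {Dilnoza}; Legal = {}; Governance = {Quill, Vikram}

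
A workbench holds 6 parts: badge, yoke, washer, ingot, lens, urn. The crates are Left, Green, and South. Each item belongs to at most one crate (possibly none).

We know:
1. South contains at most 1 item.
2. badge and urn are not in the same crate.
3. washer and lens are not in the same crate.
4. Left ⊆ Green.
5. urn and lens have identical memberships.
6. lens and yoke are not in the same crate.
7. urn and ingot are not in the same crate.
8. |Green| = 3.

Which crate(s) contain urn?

urn: none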